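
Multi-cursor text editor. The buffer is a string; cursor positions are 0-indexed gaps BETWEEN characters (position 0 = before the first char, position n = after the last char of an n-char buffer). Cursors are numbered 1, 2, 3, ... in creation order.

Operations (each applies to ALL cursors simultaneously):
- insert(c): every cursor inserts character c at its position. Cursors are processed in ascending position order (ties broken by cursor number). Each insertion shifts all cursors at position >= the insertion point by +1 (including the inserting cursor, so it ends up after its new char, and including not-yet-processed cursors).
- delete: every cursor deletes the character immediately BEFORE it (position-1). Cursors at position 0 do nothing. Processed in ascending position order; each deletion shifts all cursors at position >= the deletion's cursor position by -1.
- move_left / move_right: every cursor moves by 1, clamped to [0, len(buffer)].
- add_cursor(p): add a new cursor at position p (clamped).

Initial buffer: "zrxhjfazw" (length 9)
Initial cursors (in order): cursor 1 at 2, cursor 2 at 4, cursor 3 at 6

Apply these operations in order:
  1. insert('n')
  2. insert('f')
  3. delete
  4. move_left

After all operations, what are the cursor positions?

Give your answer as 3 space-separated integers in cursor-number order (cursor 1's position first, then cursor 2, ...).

After op 1 (insert('n')): buffer="zrnxhnjfnazw" (len 12), cursors c1@3 c2@6 c3@9, authorship ..1..2..3...
After op 2 (insert('f')): buffer="zrnfxhnfjfnfazw" (len 15), cursors c1@4 c2@8 c3@12, authorship ..11..22..33...
After op 3 (delete): buffer="zrnxhnjfnazw" (len 12), cursors c1@3 c2@6 c3@9, authorship ..1..2..3...
After op 4 (move_left): buffer="zrnxhnjfnazw" (len 12), cursors c1@2 c2@5 c3@8, authorship ..1..2..3...

Answer: 2 5 8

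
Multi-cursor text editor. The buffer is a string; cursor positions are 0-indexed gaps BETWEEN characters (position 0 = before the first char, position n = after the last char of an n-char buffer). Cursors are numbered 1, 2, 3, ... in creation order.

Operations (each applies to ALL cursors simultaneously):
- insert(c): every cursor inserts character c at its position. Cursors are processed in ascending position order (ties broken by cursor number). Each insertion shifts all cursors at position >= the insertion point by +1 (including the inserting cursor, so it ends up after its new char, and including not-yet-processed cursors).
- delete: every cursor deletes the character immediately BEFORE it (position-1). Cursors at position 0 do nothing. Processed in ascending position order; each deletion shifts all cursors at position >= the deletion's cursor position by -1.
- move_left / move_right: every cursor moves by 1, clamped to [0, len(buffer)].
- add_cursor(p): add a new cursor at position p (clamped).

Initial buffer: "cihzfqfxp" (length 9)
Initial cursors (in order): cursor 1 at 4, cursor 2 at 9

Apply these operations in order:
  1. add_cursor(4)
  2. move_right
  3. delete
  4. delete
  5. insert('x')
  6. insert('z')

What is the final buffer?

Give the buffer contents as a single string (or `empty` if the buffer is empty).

Answer: cxxzzqfxz

Derivation:
After op 1 (add_cursor(4)): buffer="cihzfqfxp" (len 9), cursors c1@4 c3@4 c2@9, authorship .........
After op 2 (move_right): buffer="cihzfqfxp" (len 9), cursors c1@5 c3@5 c2@9, authorship .........
After op 3 (delete): buffer="cihqfx" (len 6), cursors c1@3 c3@3 c2@6, authorship ......
After op 4 (delete): buffer="cqf" (len 3), cursors c1@1 c3@1 c2@3, authorship ...
After op 5 (insert('x')): buffer="cxxqfx" (len 6), cursors c1@3 c3@3 c2@6, authorship .13..2
After op 6 (insert('z')): buffer="cxxzzqfxz" (len 9), cursors c1@5 c3@5 c2@9, authorship .1313..22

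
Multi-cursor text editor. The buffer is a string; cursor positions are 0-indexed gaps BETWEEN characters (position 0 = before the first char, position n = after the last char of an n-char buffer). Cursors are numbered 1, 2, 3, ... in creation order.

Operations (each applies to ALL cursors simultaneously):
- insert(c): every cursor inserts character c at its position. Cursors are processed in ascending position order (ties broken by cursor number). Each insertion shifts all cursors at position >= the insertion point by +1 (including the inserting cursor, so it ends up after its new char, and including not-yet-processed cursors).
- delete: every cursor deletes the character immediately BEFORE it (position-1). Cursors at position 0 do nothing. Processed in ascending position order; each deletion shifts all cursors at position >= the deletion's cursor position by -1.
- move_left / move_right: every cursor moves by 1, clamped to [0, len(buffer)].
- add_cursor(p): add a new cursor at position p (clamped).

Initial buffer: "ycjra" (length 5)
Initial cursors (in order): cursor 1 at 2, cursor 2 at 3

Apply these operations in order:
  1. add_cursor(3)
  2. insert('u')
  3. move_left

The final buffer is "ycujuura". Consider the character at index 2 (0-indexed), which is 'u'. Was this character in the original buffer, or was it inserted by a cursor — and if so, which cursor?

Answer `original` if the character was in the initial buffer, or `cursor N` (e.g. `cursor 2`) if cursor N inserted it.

After op 1 (add_cursor(3)): buffer="ycjra" (len 5), cursors c1@2 c2@3 c3@3, authorship .....
After op 2 (insert('u')): buffer="ycujuura" (len 8), cursors c1@3 c2@6 c3@6, authorship ..1.23..
After op 3 (move_left): buffer="ycujuura" (len 8), cursors c1@2 c2@5 c3@5, authorship ..1.23..
Authorship (.=original, N=cursor N): . . 1 . 2 3 . .
Index 2: author = 1

Answer: cursor 1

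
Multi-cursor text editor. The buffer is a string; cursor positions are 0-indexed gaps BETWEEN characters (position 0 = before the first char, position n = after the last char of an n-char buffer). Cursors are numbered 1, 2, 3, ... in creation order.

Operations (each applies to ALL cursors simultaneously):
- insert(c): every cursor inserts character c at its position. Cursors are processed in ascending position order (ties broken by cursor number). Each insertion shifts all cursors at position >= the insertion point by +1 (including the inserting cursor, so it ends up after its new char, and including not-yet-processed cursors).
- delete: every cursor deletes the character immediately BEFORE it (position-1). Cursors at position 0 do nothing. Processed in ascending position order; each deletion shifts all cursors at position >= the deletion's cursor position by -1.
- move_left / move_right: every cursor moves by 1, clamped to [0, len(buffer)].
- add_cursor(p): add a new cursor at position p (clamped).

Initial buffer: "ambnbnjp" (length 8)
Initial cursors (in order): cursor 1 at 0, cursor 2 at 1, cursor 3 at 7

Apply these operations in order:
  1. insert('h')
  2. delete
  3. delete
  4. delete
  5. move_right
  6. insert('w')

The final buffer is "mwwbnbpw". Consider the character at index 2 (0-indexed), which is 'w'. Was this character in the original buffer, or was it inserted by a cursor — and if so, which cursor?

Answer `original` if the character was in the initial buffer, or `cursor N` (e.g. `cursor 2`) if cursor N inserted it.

After op 1 (insert('h')): buffer="hahmbnbnjhp" (len 11), cursors c1@1 c2@3 c3@10, authorship 1.2......3.
After op 2 (delete): buffer="ambnbnjp" (len 8), cursors c1@0 c2@1 c3@7, authorship ........
After op 3 (delete): buffer="mbnbnp" (len 6), cursors c1@0 c2@0 c3@5, authorship ......
After op 4 (delete): buffer="mbnbp" (len 5), cursors c1@0 c2@0 c3@4, authorship .....
After op 5 (move_right): buffer="mbnbp" (len 5), cursors c1@1 c2@1 c3@5, authorship .....
After op 6 (insert('w')): buffer="mwwbnbpw" (len 8), cursors c1@3 c2@3 c3@8, authorship .12....3
Authorship (.=original, N=cursor N): . 1 2 . . . . 3
Index 2: author = 2

Answer: cursor 2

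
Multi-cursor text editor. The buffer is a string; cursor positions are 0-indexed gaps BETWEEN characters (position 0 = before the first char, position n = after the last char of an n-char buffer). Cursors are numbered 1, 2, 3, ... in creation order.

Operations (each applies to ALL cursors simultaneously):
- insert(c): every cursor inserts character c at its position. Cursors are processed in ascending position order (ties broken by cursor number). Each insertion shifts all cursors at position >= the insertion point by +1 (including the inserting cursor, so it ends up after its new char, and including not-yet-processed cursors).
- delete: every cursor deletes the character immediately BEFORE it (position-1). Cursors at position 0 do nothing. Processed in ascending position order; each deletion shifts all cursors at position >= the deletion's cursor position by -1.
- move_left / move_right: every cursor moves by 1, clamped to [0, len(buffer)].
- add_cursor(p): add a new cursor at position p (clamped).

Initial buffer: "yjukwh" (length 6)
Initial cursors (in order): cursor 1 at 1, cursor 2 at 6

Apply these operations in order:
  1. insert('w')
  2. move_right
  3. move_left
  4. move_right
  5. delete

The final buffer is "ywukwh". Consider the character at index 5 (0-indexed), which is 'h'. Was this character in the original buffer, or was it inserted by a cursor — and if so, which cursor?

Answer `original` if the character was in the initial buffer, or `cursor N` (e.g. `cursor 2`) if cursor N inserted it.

Answer: original

Derivation:
After op 1 (insert('w')): buffer="ywjukwhw" (len 8), cursors c1@2 c2@8, authorship .1.....2
After op 2 (move_right): buffer="ywjukwhw" (len 8), cursors c1@3 c2@8, authorship .1.....2
After op 3 (move_left): buffer="ywjukwhw" (len 8), cursors c1@2 c2@7, authorship .1.....2
After op 4 (move_right): buffer="ywjukwhw" (len 8), cursors c1@3 c2@8, authorship .1.....2
After op 5 (delete): buffer="ywukwh" (len 6), cursors c1@2 c2@6, authorship .1....
Authorship (.=original, N=cursor N): . 1 . . . .
Index 5: author = original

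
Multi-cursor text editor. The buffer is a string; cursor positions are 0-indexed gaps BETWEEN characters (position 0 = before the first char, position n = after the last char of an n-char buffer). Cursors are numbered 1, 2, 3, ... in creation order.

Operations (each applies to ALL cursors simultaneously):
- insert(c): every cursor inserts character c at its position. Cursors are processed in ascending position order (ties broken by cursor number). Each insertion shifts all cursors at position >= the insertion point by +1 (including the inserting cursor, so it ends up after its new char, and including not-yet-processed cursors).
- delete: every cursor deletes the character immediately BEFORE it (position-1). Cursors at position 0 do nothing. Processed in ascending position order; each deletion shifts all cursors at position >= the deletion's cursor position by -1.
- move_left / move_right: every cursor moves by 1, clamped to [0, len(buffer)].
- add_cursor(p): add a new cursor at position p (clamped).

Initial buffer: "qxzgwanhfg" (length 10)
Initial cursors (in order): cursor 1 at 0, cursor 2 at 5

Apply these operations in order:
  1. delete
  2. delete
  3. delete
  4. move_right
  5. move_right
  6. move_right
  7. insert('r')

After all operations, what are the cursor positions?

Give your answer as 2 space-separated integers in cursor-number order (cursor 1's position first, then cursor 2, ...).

After op 1 (delete): buffer="qxzganhfg" (len 9), cursors c1@0 c2@4, authorship .........
After op 2 (delete): buffer="qxzanhfg" (len 8), cursors c1@0 c2@3, authorship ........
After op 3 (delete): buffer="qxanhfg" (len 7), cursors c1@0 c2@2, authorship .......
After op 4 (move_right): buffer="qxanhfg" (len 7), cursors c1@1 c2@3, authorship .......
After op 5 (move_right): buffer="qxanhfg" (len 7), cursors c1@2 c2@4, authorship .......
After op 6 (move_right): buffer="qxanhfg" (len 7), cursors c1@3 c2@5, authorship .......
After op 7 (insert('r')): buffer="qxarnhrfg" (len 9), cursors c1@4 c2@7, authorship ...1..2..

Answer: 4 7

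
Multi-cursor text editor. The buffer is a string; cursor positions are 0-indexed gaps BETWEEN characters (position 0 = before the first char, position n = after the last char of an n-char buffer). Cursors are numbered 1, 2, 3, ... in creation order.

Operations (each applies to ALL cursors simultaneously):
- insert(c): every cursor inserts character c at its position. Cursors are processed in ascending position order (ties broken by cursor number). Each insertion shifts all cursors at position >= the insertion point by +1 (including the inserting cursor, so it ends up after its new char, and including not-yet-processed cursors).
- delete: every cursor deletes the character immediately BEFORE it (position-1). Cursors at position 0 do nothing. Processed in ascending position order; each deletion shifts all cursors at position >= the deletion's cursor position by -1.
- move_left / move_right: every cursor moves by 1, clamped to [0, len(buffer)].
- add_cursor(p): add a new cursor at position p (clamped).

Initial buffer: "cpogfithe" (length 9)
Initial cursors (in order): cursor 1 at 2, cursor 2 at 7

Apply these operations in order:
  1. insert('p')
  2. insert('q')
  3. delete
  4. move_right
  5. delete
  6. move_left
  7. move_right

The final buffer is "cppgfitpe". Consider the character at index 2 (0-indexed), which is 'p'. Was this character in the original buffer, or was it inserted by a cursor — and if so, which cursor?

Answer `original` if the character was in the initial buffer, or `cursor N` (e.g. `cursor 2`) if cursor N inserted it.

After op 1 (insert('p')): buffer="cppogfitphe" (len 11), cursors c1@3 c2@9, authorship ..1.....2..
After op 2 (insert('q')): buffer="cppqogfitpqhe" (len 13), cursors c1@4 c2@11, authorship ..11.....22..
After op 3 (delete): buffer="cppogfitphe" (len 11), cursors c1@3 c2@9, authorship ..1.....2..
After op 4 (move_right): buffer="cppogfitphe" (len 11), cursors c1@4 c2@10, authorship ..1.....2..
After op 5 (delete): buffer="cppgfitpe" (len 9), cursors c1@3 c2@8, authorship ..1....2.
After op 6 (move_left): buffer="cppgfitpe" (len 9), cursors c1@2 c2@7, authorship ..1....2.
After op 7 (move_right): buffer="cppgfitpe" (len 9), cursors c1@3 c2@8, authorship ..1....2.
Authorship (.=original, N=cursor N): . . 1 . . . . 2 .
Index 2: author = 1

Answer: cursor 1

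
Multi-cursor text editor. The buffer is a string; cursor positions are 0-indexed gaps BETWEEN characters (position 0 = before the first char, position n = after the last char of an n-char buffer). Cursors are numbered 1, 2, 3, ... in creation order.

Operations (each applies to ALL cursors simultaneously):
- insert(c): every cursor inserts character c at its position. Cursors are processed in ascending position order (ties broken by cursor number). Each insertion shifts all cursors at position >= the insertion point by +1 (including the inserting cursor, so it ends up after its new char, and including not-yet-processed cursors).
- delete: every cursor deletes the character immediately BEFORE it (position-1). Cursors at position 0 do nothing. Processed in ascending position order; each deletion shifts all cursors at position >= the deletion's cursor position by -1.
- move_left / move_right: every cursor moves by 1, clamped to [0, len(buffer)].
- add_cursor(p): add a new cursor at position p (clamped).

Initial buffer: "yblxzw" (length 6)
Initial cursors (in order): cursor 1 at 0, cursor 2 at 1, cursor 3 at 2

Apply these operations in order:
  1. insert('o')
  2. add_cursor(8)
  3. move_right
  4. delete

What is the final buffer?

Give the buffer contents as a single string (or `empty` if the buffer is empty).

Answer: oooxz

Derivation:
After op 1 (insert('o')): buffer="oyobolxzw" (len 9), cursors c1@1 c2@3 c3@5, authorship 1.2.3....
After op 2 (add_cursor(8)): buffer="oyobolxzw" (len 9), cursors c1@1 c2@3 c3@5 c4@8, authorship 1.2.3....
After op 3 (move_right): buffer="oyobolxzw" (len 9), cursors c1@2 c2@4 c3@6 c4@9, authorship 1.2.3....
After op 4 (delete): buffer="oooxz" (len 5), cursors c1@1 c2@2 c3@3 c4@5, authorship 123..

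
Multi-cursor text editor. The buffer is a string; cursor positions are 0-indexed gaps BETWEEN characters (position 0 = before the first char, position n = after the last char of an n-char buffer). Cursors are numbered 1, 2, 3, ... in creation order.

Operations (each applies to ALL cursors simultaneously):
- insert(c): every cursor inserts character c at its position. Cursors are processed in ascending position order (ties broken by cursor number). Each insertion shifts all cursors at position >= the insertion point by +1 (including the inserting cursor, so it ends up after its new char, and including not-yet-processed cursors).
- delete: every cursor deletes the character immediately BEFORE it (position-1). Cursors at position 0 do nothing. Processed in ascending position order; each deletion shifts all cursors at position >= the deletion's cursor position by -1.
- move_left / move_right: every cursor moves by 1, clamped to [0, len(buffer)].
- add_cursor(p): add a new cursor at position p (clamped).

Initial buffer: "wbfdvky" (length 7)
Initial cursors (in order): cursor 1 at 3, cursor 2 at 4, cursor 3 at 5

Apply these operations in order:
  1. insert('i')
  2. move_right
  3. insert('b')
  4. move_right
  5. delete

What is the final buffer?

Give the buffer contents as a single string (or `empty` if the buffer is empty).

After op 1 (insert('i')): buffer="wbfidiviky" (len 10), cursors c1@4 c2@6 c3@8, authorship ...1.2.3..
After op 2 (move_right): buffer="wbfidiviky" (len 10), cursors c1@5 c2@7 c3@9, authorship ...1.2.3..
After op 3 (insert('b')): buffer="wbfidbivbikby" (len 13), cursors c1@6 c2@9 c3@12, authorship ...1.12.23.3.
After op 4 (move_right): buffer="wbfidbivbikby" (len 13), cursors c1@7 c2@10 c3@13, authorship ...1.12.23.3.
After op 5 (delete): buffer="wbfidbvbkb" (len 10), cursors c1@6 c2@8 c3@10, authorship ...1.1.2.3

Answer: wbfidbvbkb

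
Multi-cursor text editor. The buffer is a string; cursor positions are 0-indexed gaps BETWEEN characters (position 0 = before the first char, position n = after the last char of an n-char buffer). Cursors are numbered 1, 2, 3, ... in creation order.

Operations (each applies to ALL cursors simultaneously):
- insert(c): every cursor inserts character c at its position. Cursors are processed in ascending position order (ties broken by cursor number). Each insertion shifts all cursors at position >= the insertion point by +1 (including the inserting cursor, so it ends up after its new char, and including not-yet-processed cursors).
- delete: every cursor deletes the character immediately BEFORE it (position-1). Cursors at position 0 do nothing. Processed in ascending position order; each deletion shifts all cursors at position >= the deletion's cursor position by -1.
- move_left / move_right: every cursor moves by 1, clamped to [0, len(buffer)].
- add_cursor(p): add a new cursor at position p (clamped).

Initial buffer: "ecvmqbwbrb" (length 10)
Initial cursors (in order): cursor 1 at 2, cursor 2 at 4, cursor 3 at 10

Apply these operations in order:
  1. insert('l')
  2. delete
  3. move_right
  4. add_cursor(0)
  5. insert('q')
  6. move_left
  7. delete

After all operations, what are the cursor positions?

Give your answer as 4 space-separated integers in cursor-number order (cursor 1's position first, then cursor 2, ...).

After op 1 (insert('l')): buffer="eclvmlqbwbrbl" (len 13), cursors c1@3 c2@6 c3@13, authorship ..1..2......3
After op 2 (delete): buffer="ecvmqbwbrb" (len 10), cursors c1@2 c2@4 c3@10, authorship ..........
After op 3 (move_right): buffer="ecvmqbwbrb" (len 10), cursors c1@3 c2@5 c3@10, authorship ..........
After op 4 (add_cursor(0)): buffer="ecvmqbwbrb" (len 10), cursors c4@0 c1@3 c2@5 c3@10, authorship ..........
After op 5 (insert('q')): buffer="qecvqmqqbwbrbq" (len 14), cursors c4@1 c1@5 c2@8 c3@14, authorship 4...1..2.....3
After op 6 (move_left): buffer="qecvqmqqbwbrbq" (len 14), cursors c4@0 c1@4 c2@7 c3@13, authorship 4...1..2.....3
After op 7 (delete): buffer="qecqmqbwbrq" (len 11), cursors c4@0 c1@3 c2@5 c3@10, authorship 4..1.2....3

Answer: 3 5 10 0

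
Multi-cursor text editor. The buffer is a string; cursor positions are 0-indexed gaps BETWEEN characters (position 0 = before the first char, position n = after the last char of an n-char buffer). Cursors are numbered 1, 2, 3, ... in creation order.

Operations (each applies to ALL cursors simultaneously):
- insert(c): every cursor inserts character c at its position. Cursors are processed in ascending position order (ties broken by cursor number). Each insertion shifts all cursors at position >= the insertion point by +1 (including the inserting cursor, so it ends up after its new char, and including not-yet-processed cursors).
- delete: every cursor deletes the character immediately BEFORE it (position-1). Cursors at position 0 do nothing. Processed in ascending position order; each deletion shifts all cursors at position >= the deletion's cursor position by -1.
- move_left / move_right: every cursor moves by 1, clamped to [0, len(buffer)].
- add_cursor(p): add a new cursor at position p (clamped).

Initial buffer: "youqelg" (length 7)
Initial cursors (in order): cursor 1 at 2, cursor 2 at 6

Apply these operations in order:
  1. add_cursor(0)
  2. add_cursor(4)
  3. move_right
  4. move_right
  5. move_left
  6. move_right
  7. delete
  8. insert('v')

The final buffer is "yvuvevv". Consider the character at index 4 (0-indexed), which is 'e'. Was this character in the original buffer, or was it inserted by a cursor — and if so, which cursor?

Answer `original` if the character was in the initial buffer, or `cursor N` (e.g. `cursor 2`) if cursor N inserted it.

Answer: original

Derivation:
After op 1 (add_cursor(0)): buffer="youqelg" (len 7), cursors c3@0 c1@2 c2@6, authorship .......
After op 2 (add_cursor(4)): buffer="youqelg" (len 7), cursors c3@0 c1@2 c4@4 c2@6, authorship .......
After op 3 (move_right): buffer="youqelg" (len 7), cursors c3@1 c1@3 c4@5 c2@7, authorship .......
After op 4 (move_right): buffer="youqelg" (len 7), cursors c3@2 c1@4 c4@6 c2@7, authorship .......
After op 5 (move_left): buffer="youqelg" (len 7), cursors c3@1 c1@3 c4@5 c2@6, authorship .......
After op 6 (move_right): buffer="youqelg" (len 7), cursors c3@2 c1@4 c4@6 c2@7, authorship .......
After op 7 (delete): buffer="yue" (len 3), cursors c3@1 c1@2 c2@3 c4@3, authorship ...
After op 8 (insert('v')): buffer="yvuvevv" (len 7), cursors c3@2 c1@4 c2@7 c4@7, authorship .3.1.24
Authorship (.=original, N=cursor N): . 3 . 1 . 2 4
Index 4: author = original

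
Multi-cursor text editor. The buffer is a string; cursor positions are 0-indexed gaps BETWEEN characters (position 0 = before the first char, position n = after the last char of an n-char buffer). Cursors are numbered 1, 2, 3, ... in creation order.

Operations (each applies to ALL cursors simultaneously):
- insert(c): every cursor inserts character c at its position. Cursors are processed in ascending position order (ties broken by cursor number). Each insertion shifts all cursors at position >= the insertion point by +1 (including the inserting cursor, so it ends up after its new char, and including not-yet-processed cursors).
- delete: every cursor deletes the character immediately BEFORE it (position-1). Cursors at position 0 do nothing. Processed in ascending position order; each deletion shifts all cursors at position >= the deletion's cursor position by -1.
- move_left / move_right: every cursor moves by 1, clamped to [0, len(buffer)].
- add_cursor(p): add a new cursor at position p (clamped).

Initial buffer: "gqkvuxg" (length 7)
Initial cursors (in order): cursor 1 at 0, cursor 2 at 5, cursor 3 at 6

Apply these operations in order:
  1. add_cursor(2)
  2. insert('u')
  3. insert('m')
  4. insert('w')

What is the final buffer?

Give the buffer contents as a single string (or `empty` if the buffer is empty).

After op 1 (add_cursor(2)): buffer="gqkvuxg" (len 7), cursors c1@0 c4@2 c2@5 c3@6, authorship .......
After op 2 (insert('u')): buffer="ugqukvuuxug" (len 11), cursors c1@1 c4@4 c2@8 c3@10, authorship 1..4...2.3.
After op 3 (insert('m')): buffer="umgqumkvuumxumg" (len 15), cursors c1@2 c4@6 c2@11 c3@14, authorship 11..44...22.33.
After op 4 (insert('w')): buffer="umwgqumwkvuumwxumwg" (len 19), cursors c1@3 c4@8 c2@14 c3@18, authorship 111..444...222.333.

Answer: umwgqumwkvuumwxumwg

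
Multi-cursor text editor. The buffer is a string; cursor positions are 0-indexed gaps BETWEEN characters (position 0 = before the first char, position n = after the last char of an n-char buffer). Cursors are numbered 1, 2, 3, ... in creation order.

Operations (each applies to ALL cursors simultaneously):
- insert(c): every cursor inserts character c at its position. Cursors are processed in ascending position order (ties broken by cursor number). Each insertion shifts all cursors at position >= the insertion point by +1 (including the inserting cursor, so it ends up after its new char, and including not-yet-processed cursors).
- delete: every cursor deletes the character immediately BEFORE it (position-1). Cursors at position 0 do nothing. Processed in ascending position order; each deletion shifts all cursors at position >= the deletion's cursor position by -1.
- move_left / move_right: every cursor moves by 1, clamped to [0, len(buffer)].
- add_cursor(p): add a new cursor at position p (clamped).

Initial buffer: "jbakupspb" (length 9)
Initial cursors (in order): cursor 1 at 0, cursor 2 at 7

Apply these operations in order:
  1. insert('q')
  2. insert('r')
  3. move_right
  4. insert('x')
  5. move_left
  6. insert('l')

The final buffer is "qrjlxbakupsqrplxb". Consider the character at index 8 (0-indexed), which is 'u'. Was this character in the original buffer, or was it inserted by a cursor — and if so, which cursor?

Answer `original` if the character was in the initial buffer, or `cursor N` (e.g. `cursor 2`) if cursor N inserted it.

Answer: original

Derivation:
After op 1 (insert('q')): buffer="qjbakupsqpb" (len 11), cursors c1@1 c2@9, authorship 1.......2..
After op 2 (insert('r')): buffer="qrjbakupsqrpb" (len 13), cursors c1@2 c2@11, authorship 11.......22..
After op 3 (move_right): buffer="qrjbakupsqrpb" (len 13), cursors c1@3 c2@12, authorship 11.......22..
After op 4 (insert('x')): buffer="qrjxbakupsqrpxb" (len 15), cursors c1@4 c2@14, authorship 11.1......22.2.
After op 5 (move_left): buffer="qrjxbakupsqrpxb" (len 15), cursors c1@3 c2@13, authorship 11.1......22.2.
After op 6 (insert('l')): buffer="qrjlxbakupsqrplxb" (len 17), cursors c1@4 c2@15, authorship 11.11......22.22.
Authorship (.=original, N=cursor N): 1 1 . 1 1 . . . . . . 2 2 . 2 2 .
Index 8: author = original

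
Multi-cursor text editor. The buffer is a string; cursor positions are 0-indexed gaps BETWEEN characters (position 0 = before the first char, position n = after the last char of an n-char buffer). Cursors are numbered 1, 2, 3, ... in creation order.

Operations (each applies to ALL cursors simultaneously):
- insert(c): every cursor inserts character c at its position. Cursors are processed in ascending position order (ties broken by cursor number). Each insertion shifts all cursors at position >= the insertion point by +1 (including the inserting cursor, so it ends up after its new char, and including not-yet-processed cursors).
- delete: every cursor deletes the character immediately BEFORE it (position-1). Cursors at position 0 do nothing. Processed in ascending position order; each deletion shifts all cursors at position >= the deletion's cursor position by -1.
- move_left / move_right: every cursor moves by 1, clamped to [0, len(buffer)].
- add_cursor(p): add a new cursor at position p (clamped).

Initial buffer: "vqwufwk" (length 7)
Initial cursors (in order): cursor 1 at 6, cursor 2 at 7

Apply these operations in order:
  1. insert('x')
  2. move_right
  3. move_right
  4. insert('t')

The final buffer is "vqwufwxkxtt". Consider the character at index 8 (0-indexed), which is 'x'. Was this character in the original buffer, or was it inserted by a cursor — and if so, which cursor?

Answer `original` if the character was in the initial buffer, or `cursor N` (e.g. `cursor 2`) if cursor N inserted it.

After op 1 (insert('x')): buffer="vqwufwxkx" (len 9), cursors c1@7 c2@9, authorship ......1.2
After op 2 (move_right): buffer="vqwufwxkx" (len 9), cursors c1@8 c2@9, authorship ......1.2
After op 3 (move_right): buffer="vqwufwxkx" (len 9), cursors c1@9 c2@9, authorship ......1.2
After op 4 (insert('t')): buffer="vqwufwxkxtt" (len 11), cursors c1@11 c2@11, authorship ......1.212
Authorship (.=original, N=cursor N): . . . . . . 1 . 2 1 2
Index 8: author = 2

Answer: cursor 2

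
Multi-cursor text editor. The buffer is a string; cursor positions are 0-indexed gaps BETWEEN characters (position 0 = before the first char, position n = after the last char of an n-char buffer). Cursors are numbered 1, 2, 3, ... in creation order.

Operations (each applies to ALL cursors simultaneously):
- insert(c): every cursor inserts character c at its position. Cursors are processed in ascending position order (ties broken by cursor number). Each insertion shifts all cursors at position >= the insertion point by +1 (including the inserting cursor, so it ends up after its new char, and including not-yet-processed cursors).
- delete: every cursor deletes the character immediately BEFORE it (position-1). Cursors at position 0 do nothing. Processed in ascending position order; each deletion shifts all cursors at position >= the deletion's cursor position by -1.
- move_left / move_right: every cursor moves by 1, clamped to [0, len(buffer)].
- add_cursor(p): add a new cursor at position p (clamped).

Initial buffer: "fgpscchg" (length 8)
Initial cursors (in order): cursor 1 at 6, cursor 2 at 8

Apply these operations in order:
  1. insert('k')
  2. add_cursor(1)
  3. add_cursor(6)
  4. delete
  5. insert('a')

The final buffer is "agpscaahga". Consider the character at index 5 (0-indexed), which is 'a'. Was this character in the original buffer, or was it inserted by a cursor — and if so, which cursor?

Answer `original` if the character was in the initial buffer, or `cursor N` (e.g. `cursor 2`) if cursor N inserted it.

After op 1 (insert('k')): buffer="fgpscckhgk" (len 10), cursors c1@7 c2@10, authorship ......1..2
After op 2 (add_cursor(1)): buffer="fgpscckhgk" (len 10), cursors c3@1 c1@7 c2@10, authorship ......1..2
After op 3 (add_cursor(6)): buffer="fgpscckhgk" (len 10), cursors c3@1 c4@6 c1@7 c2@10, authorship ......1..2
After op 4 (delete): buffer="gpschg" (len 6), cursors c3@0 c1@4 c4@4 c2@6, authorship ......
After op 5 (insert('a')): buffer="agpscaahga" (len 10), cursors c3@1 c1@7 c4@7 c2@10, authorship 3....14..2
Authorship (.=original, N=cursor N): 3 . . . . 1 4 . . 2
Index 5: author = 1

Answer: cursor 1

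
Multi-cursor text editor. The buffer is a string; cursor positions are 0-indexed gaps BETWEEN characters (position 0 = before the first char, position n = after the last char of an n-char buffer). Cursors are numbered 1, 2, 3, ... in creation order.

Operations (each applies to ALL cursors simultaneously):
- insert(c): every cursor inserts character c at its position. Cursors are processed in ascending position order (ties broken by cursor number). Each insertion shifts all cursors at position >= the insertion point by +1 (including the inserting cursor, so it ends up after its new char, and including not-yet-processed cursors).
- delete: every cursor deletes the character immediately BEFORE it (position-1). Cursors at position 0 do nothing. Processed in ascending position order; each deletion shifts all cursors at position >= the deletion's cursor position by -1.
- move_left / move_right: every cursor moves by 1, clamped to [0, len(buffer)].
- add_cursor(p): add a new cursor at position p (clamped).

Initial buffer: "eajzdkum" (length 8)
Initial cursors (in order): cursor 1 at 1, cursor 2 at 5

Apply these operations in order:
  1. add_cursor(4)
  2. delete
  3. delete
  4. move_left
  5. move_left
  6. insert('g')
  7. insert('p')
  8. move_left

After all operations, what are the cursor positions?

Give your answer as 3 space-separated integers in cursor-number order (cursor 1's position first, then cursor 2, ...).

After op 1 (add_cursor(4)): buffer="eajzdkum" (len 8), cursors c1@1 c3@4 c2@5, authorship ........
After op 2 (delete): buffer="ajkum" (len 5), cursors c1@0 c2@2 c3@2, authorship .....
After op 3 (delete): buffer="kum" (len 3), cursors c1@0 c2@0 c3@0, authorship ...
After op 4 (move_left): buffer="kum" (len 3), cursors c1@0 c2@0 c3@0, authorship ...
After op 5 (move_left): buffer="kum" (len 3), cursors c1@0 c2@0 c3@0, authorship ...
After op 6 (insert('g')): buffer="gggkum" (len 6), cursors c1@3 c2@3 c3@3, authorship 123...
After op 7 (insert('p')): buffer="gggpppkum" (len 9), cursors c1@6 c2@6 c3@6, authorship 123123...
After op 8 (move_left): buffer="gggpppkum" (len 9), cursors c1@5 c2@5 c3@5, authorship 123123...

Answer: 5 5 5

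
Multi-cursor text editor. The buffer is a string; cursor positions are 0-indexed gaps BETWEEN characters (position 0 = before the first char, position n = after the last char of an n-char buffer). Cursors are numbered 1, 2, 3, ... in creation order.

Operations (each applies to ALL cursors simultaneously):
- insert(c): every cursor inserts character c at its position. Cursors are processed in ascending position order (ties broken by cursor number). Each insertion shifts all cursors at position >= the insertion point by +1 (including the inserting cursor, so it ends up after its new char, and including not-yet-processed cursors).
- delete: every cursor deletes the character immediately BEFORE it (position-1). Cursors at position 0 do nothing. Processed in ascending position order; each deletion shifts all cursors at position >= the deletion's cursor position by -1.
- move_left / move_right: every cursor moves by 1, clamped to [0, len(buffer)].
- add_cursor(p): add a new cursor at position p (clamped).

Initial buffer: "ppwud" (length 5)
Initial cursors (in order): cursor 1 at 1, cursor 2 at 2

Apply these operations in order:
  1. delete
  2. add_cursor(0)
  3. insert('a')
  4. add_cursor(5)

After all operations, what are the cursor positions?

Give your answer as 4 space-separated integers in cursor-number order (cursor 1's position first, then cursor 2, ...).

After op 1 (delete): buffer="wud" (len 3), cursors c1@0 c2@0, authorship ...
After op 2 (add_cursor(0)): buffer="wud" (len 3), cursors c1@0 c2@0 c3@0, authorship ...
After op 3 (insert('a')): buffer="aaawud" (len 6), cursors c1@3 c2@3 c3@3, authorship 123...
After op 4 (add_cursor(5)): buffer="aaawud" (len 6), cursors c1@3 c2@3 c3@3 c4@5, authorship 123...

Answer: 3 3 3 5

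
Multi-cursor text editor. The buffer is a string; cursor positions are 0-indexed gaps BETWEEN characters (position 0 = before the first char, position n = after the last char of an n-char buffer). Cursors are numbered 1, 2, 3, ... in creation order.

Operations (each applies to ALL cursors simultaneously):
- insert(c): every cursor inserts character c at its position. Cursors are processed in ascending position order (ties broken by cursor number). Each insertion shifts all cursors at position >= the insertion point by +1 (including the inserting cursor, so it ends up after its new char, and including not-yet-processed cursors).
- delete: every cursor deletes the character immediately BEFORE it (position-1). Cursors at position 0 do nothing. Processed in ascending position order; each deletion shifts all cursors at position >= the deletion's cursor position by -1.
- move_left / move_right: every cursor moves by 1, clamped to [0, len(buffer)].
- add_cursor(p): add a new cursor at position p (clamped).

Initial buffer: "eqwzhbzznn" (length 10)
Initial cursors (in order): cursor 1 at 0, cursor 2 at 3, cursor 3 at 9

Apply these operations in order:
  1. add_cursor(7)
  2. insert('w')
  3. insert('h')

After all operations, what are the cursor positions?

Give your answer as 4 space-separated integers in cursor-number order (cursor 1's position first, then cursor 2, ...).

After op 1 (add_cursor(7)): buffer="eqwzhbzznn" (len 10), cursors c1@0 c2@3 c4@7 c3@9, authorship ..........
After op 2 (insert('w')): buffer="weqwwzhbzwznwn" (len 14), cursors c1@1 c2@5 c4@10 c3@13, authorship 1...2....4..3.
After op 3 (insert('h')): buffer="wheqwwhzhbzwhznwhn" (len 18), cursors c1@2 c2@7 c4@13 c3@17, authorship 11...22....44..33.

Answer: 2 7 17 13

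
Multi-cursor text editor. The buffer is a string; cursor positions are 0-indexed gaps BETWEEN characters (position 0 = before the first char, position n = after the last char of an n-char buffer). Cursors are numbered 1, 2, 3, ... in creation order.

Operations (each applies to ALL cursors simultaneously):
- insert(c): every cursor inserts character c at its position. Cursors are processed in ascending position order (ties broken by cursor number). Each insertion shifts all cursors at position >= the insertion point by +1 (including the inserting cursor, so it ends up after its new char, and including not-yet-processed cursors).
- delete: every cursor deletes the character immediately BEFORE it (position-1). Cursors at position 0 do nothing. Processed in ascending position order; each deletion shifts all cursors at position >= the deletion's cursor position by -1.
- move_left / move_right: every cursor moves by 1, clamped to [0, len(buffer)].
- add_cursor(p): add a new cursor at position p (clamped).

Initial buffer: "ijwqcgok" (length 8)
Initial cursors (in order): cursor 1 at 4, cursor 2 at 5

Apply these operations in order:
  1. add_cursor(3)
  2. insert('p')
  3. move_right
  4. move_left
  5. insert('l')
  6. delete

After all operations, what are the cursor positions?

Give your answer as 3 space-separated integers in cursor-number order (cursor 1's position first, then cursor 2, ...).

Answer: 6 8 4

Derivation:
After op 1 (add_cursor(3)): buffer="ijwqcgok" (len 8), cursors c3@3 c1@4 c2@5, authorship ........
After op 2 (insert('p')): buffer="ijwpqpcpgok" (len 11), cursors c3@4 c1@6 c2@8, authorship ...3.1.2...
After op 3 (move_right): buffer="ijwpqpcpgok" (len 11), cursors c3@5 c1@7 c2@9, authorship ...3.1.2...
After op 4 (move_left): buffer="ijwpqpcpgok" (len 11), cursors c3@4 c1@6 c2@8, authorship ...3.1.2...
After op 5 (insert('l')): buffer="ijwplqplcplgok" (len 14), cursors c3@5 c1@8 c2@11, authorship ...33.11.22...
After op 6 (delete): buffer="ijwpqpcpgok" (len 11), cursors c3@4 c1@6 c2@8, authorship ...3.1.2...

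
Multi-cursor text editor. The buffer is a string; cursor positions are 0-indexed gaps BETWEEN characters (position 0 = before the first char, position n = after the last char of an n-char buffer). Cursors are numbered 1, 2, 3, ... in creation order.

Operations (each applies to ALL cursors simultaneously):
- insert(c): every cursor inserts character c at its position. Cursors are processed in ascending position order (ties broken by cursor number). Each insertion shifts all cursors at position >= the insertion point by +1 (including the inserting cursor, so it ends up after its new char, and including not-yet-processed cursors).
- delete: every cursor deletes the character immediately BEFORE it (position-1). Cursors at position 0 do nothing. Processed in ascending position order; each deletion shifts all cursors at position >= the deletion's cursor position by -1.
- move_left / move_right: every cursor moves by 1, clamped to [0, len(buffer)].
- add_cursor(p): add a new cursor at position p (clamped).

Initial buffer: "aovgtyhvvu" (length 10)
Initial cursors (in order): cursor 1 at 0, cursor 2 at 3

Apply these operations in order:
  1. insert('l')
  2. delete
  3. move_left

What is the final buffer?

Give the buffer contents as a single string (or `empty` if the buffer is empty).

After op 1 (insert('l')): buffer="laovlgtyhvvu" (len 12), cursors c1@1 c2@5, authorship 1...2.......
After op 2 (delete): buffer="aovgtyhvvu" (len 10), cursors c1@0 c2@3, authorship ..........
After op 3 (move_left): buffer="aovgtyhvvu" (len 10), cursors c1@0 c2@2, authorship ..........

Answer: aovgtyhvvu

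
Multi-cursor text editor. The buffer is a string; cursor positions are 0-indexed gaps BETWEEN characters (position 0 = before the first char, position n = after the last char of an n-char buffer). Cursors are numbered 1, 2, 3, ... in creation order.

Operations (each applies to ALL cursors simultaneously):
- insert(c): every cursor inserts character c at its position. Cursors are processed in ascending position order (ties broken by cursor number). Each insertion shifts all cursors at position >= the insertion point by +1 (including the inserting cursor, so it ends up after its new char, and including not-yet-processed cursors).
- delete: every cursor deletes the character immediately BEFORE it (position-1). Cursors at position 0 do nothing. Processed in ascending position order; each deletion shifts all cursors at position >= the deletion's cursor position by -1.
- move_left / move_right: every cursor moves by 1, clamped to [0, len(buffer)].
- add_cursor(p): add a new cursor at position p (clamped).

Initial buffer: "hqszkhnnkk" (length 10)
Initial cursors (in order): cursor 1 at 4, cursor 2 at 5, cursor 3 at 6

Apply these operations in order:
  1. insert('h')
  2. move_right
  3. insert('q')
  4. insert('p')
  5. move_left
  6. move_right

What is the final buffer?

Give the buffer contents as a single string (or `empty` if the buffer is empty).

After op 1 (insert('h')): buffer="hqszhkhhhnnkk" (len 13), cursors c1@5 c2@7 c3@9, authorship ....1.2.3....
After op 2 (move_right): buffer="hqszhkhhhnnkk" (len 13), cursors c1@6 c2@8 c3@10, authorship ....1.2.3....
After op 3 (insert('q')): buffer="hqszhkqhhqhnqnkk" (len 16), cursors c1@7 c2@10 c3@13, authorship ....1.12.23.3...
After op 4 (insert('p')): buffer="hqszhkqphhqphnqpnkk" (len 19), cursors c1@8 c2@12 c3@16, authorship ....1.112.223.33...
After op 5 (move_left): buffer="hqszhkqphhqphnqpnkk" (len 19), cursors c1@7 c2@11 c3@15, authorship ....1.112.223.33...
After op 6 (move_right): buffer="hqszhkqphhqphnqpnkk" (len 19), cursors c1@8 c2@12 c3@16, authorship ....1.112.223.33...

Answer: hqszhkqphhqphnqpnkk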